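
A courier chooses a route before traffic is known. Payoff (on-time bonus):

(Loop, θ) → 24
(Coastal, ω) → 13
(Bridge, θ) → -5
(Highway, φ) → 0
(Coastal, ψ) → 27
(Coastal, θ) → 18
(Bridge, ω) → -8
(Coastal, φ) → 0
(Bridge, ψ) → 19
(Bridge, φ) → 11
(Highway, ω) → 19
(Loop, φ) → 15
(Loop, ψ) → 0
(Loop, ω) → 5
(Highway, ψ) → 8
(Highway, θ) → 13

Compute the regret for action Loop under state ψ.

Best payoff under ψ is 27.
Regret = 27 − 0 = 27.

27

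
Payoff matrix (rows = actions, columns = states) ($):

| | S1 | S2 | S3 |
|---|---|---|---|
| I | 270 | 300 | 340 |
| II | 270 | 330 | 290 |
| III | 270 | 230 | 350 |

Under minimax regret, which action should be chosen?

Column bests: S1=270, S2=330, S3=350.
I regrets: 0, 30, 10 → max 30
II regrets: 0, 0, 60 → max 60
III regrets: 0, 100, 0 → max 100
Smallest max regret = 30 → I.

I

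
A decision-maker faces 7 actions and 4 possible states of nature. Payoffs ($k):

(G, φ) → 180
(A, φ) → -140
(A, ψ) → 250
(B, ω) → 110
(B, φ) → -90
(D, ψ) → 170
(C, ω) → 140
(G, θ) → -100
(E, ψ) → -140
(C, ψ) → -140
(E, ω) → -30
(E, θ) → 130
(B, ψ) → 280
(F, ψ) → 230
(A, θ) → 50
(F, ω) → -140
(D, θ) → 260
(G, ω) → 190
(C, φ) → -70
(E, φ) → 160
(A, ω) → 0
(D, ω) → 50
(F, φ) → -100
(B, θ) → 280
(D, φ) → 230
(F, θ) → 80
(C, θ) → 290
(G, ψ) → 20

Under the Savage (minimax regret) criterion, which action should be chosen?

Column bests: θ=290, φ=230, ψ=280, ω=190.
A regrets: 240, 370, 30, 190 → max 370
B regrets: 10, 320, 0, 80 → max 320
C regrets: 0, 300, 420, 50 → max 420
D regrets: 30, 0, 110, 140 → max 140
E regrets: 160, 70, 420, 220 → max 420
F regrets: 210, 330, 50, 330 → max 330
G regrets: 390, 50, 260, 0 → max 390
Smallest max regret = 140 → D.

D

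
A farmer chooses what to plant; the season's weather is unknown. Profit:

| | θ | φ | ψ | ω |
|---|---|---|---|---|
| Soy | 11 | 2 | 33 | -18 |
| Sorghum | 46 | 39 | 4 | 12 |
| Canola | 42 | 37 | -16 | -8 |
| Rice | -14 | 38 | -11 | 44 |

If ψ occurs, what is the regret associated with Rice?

44

Best payoff under ψ is 33.
Regret = 33 − (-11) = 44.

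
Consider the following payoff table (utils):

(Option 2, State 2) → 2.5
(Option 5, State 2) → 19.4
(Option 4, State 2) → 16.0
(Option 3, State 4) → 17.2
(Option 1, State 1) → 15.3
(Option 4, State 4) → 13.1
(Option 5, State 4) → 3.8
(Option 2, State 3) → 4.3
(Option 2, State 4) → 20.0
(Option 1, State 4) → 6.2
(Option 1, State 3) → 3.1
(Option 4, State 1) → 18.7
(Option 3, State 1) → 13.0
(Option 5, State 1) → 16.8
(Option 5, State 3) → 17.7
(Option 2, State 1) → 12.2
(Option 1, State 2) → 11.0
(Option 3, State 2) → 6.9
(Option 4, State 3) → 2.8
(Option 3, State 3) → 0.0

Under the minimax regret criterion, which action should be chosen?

Option 1

Column bests: State 1=18.7, State 2=19.4, State 3=17.7, State 4=20.0.
Option 1 regrets: 3.4, 8.4, 14.6, 13.8 → max 14.6
Option 2 regrets: 6.5, 16.9, 13.4, 0.0 → max 16.9
Option 3 regrets: 5.7, 12.5, 17.7, 2.8 → max 17.7
Option 4 regrets: 0.0, 3.4, 14.9, 6.9 → max 14.9
Option 5 regrets: 1.9, 0.0, 0.0, 16.2 → max 16.2
Smallest max regret = 14.6 → Option 1.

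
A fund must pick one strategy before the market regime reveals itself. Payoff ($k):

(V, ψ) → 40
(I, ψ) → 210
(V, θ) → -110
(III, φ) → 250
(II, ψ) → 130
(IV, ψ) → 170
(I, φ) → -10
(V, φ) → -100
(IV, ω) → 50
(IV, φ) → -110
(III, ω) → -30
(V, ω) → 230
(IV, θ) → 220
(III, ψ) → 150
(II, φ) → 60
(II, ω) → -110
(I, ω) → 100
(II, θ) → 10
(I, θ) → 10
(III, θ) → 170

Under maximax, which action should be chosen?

Row maxima: I=210, II=130, III=250, IV=220, V=230
Best best-case = 250 → III.

III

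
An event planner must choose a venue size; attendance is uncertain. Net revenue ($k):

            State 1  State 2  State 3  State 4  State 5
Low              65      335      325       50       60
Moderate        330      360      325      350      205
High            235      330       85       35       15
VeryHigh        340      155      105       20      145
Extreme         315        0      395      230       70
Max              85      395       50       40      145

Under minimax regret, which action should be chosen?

Column bests: State 1=340, State 2=395, State 3=395, State 4=350, State 5=205.
Low regrets: 275, 60, 70, 300, 145 → max 300
Moderate regrets: 10, 35, 70, 0, 0 → max 70
High regrets: 105, 65, 310, 315, 190 → max 315
VeryHigh regrets: 0, 240, 290, 330, 60 → max 330
Extreme regrets: 25, 395, 0, 120, 135 → max 395
Max regrets: 255, 0, 345, 310, 60 → max 345
Smallest max regret = 70 → Moderate.

Moderate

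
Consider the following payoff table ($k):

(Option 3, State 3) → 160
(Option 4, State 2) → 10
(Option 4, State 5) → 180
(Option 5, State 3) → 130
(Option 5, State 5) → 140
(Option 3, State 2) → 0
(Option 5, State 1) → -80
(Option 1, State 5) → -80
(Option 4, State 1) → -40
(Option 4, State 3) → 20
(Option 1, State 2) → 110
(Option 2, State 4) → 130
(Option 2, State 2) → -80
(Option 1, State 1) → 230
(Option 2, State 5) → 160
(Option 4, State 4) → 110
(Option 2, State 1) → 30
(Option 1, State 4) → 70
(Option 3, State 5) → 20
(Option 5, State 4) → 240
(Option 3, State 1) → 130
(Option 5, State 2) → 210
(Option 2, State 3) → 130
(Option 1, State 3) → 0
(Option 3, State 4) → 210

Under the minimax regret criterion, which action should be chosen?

Column bests: State 1=230, State 2=210, State 3=160, State 4=240, State 5=180.
Option 1 regrets: 0, 100, 160, 170, 260 → max 260
Option 2 regrets: 200, 290, 30, 110, 20 → max 290
Option 3 regrets: 100, 210, 0, 30, 160 → max 210
Option 4 regrets: 270, 200, 140, 130, 0 → max 270
Option 5 regrets: 310, 0, 30, 0, 40 → max 310
Smallest max regret = 210 → Option 3.

Option 3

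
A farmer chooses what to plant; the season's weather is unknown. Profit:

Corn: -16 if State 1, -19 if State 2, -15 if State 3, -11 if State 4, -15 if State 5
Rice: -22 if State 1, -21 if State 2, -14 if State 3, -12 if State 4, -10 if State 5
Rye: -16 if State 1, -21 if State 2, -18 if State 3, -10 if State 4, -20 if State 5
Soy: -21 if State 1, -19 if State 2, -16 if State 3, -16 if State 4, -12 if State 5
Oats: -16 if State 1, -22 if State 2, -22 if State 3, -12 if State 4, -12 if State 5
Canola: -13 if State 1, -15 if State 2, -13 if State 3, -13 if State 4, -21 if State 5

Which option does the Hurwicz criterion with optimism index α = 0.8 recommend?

Rye

Corn: 0.8·(-11) + 0.2·(-19) = -12.6
Rice: 0.8·(-10) + 0.2·(-22) = -12.4
Rye: 0.8·(-10) + 0.2·(-21) = -12.2
Soy: 0.8·(-12) + 0.2·(-21) = -13.8
Oats: 0.8·(-12) + 0.2·(-22) = -14
Canola: 0.8·(-13) + 0.2·(-21) = -14.6
Highest Hurwicz score = -12.2 → Rye.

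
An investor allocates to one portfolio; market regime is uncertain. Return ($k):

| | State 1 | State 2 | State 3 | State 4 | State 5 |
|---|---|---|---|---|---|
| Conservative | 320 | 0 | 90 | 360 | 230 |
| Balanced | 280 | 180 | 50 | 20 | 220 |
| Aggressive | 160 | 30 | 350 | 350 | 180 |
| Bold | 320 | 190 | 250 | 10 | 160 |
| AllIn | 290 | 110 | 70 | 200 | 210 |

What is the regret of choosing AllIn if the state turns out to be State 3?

280

Best payoff under State 3 is 350.
Regret = 350 − 70 = 280.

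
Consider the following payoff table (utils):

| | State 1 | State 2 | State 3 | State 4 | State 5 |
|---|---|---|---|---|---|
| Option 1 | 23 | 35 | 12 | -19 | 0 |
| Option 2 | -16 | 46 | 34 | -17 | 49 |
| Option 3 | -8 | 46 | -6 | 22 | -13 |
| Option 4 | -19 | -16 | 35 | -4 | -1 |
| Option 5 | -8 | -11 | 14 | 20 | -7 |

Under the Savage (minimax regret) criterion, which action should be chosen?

Option 2

Column bests: State 1=23, State 2=46, State 3=35, State 4=22, State 5=49.
Option 1 regrets: 0, 11, 23, 41, 49 → max 49
Option 2 regrets: 39, 0, 1, 39, 0 → max 39
Option 3 regrets: 31, 0, 41, 0, 62 → max 62
Option 4 regrets: 42, 62, 0, 26, 50 → max 62
Option 5 regrets: 31, 57, 21, 2, 56 → max 57
Smallest max regret = 39 → Option 2.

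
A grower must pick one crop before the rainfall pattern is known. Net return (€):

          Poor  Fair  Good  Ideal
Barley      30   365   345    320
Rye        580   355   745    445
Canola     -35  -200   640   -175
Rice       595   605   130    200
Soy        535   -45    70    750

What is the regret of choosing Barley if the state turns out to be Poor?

565

Best payoff under Poor is 595.
Regret = 595 − 30 = 565.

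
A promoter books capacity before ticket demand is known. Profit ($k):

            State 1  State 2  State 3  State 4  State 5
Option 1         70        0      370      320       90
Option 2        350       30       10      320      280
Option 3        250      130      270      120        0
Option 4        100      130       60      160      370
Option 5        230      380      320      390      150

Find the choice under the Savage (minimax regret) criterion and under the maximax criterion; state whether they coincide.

minimax regret → Option 5; maximax → Option 5 (agree)

Column bests: State 1=350, State 2=380, State 3=370, State 4=390, State 5=370.
Option 1 regrets: 280, 380, 0, 70, 280 → max 380
Option 2 regrets: 0, 350, 360, 70, 90 → max 360
Option 3 regrets: 100, 250, 100, 270, 370 → max 370
Option 4 regrets: 250, 250, 310, 230, 0 → max 310
Option 5 regrets: 120, 0, 50, 0, 220 → max 220
Smallest max regret = 220 → Option 5.
Row maxima: Option 1=370, Option 2=350, Option 3=270, Option 4=370, Option 5=390
Best best-case = 390 → Option 5.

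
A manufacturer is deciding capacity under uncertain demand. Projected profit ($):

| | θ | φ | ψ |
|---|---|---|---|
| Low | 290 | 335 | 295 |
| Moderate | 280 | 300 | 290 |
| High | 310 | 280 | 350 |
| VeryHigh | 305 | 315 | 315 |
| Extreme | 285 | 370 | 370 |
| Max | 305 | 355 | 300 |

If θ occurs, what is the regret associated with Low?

20

Best payoff under θ is 310.
Regret = 310 − 290 = 20.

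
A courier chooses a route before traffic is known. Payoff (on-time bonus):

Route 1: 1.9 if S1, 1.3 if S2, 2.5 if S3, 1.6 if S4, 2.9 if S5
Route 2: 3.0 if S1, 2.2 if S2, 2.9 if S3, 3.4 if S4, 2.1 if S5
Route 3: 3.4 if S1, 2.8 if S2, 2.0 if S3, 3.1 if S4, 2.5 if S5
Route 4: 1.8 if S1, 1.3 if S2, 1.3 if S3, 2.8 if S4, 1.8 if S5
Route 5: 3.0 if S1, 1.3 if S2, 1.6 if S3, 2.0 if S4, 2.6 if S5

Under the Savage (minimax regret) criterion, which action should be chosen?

Column bests: S1=3.4, S2=2.8, S3=2.9, S4=3.4, S5=2.9.
Route 1 regrets: 1.5, 1.5, 0.4, 1.8, 0.0 → max 1.8
Route 2 regrets: 0.4, 0.6, 0.0, 0.0, 0.8 → max 0.8
Route 3 regrets: 0.0, 0.0, 0.9, 0.3, 0.4 → max 0.9
Route 4 regrets: 1.6, 1.5, 1.6, 0.6, 1.1 → max 1.6
Route 5 regrets: 0.4, 1.5, 1.3, 1.4, 0.3 → max 1.5
Smallest max regret = 0.8 → Route 2.

Route 2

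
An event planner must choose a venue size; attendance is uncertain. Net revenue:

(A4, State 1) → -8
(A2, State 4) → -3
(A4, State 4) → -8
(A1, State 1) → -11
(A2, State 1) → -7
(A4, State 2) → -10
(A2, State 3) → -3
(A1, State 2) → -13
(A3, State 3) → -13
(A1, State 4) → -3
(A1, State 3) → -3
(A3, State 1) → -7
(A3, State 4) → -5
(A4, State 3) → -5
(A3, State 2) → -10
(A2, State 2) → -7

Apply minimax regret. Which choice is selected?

Column bests: State 1=-7, State 2=-7, State 3=-3, State 4=-3.
A1 regrets: 4, 6, 0, 0 → max 6
A2 regrets: 0, 0, 0, 0 → max 0
A3 regrets: 0, 3, 10, 2 → max 10
A4 regrets: 1, 3, 2, 5 → max 5
Smallest max regret = 0 → A2.

A2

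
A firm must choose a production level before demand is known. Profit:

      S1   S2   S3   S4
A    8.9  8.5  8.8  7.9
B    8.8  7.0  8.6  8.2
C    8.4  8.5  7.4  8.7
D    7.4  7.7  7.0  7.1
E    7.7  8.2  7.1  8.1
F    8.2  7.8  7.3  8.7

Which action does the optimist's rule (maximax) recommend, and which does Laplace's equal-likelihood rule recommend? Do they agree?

Row maxima: A=8.9, B=8.8, C=8.7, D=7.7, E=8.2, F=8.7
Best best-case = 8.9 → A.
Row averages: A=8.525, B=8.15, C=8.25, D=7.3, E=7.775, F=8
Highest average = 8.525 → A.

maximax → A; laplace → A (agree)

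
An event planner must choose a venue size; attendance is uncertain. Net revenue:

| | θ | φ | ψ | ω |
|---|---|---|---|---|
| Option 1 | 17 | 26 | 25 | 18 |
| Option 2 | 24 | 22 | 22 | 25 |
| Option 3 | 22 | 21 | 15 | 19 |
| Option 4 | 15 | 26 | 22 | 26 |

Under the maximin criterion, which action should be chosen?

Row minima: Option 1=17, Option 2=22, Option 3=15, Option 4=15
Best worst-case = 22 → Option 2.

Option 2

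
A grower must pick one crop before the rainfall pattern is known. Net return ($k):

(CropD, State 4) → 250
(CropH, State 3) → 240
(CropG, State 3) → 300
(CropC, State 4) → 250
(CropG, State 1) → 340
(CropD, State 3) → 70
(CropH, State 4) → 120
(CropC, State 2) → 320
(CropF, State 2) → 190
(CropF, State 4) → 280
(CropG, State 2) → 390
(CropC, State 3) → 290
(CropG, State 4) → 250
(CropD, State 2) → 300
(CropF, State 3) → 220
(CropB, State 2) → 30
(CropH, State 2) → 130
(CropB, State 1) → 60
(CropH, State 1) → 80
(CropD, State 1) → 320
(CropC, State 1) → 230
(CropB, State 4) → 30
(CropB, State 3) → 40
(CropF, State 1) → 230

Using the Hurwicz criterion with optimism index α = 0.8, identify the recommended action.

CropC: 0.8·320 + 0.2·230 = 302
CropD: 0.8·320 + 0.2·70 = 270
CropH: 0.8·240 + 0.2·80 = 208
CropB: 0.8·60 + 0.2·30 = 54
CropG: 0.8·390 + 0.2·250 = 362
CropF: 0.8·280 + 0.2·190 = 262
Highest Hurwicz score = 362 → CropG.

CropG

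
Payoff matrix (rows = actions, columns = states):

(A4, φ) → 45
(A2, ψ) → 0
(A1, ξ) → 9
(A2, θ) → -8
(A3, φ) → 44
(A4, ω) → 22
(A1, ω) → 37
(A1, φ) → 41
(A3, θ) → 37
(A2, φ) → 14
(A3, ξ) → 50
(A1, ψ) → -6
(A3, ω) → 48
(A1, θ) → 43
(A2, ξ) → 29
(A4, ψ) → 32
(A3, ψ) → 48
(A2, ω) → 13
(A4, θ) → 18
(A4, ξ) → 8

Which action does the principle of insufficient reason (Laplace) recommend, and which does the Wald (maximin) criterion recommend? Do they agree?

Row averages: A1=24.8, A2=9.6, A3=45.4, A4=25
Highest average = 45.4 → A3.
Row minima: A1=-6, A2=-8, A3=37, A4=8
Best worst-case = 37 → A3.

laplace → A3; maximin → A3 (agree)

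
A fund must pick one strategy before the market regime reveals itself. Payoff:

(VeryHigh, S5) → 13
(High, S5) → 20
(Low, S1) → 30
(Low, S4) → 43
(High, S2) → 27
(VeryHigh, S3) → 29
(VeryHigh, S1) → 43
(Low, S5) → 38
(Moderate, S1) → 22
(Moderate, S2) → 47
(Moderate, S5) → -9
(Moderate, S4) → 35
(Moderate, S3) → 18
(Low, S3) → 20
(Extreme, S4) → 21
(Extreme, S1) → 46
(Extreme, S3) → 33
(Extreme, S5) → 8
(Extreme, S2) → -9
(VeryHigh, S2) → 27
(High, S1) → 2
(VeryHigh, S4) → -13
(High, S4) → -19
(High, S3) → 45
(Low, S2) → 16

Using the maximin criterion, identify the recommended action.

Low

Row minima: Low=16, Moderate=-9, High=-19, VeryHigh=-13, Extreme=-9
Best worst-case = 16 → Low.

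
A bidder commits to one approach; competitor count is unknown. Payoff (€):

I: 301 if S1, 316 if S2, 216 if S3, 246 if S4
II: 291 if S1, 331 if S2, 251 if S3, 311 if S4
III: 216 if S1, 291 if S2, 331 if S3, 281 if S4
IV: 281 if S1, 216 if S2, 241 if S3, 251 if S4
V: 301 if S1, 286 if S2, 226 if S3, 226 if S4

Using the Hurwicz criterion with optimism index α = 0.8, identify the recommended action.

I: 0.8·316 + 0.2·216 = 296
II: 0.8·331 + 0.2·251 = 315
III: 0.8·331 + 0.2·216 = 308
IV: 0.8·281 + 0.2·216 = 268
V: 0.8·301 + 0.2·226 = 286
Highest Hurwicz score = 315 → II.

II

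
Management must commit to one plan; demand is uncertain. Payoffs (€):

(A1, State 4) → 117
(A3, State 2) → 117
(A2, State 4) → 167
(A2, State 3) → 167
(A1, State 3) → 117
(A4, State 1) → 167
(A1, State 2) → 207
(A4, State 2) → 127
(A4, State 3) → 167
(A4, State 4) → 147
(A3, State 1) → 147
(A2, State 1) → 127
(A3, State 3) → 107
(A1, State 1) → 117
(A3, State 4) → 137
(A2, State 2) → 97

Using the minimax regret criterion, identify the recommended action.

Column bests: State 1=167, State 2=207, State 3=167, State 4=167.
A1 regrets: 50, 0, 50, 50 → max 50
A2 regrets: 40, 110, 0, 0 → max 110
A3 regrets: 20, 90, 60, 30 → max 90
A4 regrets: 0, 80, 0, 20 → max 80
Smallest max regret = 50 → A1.

A1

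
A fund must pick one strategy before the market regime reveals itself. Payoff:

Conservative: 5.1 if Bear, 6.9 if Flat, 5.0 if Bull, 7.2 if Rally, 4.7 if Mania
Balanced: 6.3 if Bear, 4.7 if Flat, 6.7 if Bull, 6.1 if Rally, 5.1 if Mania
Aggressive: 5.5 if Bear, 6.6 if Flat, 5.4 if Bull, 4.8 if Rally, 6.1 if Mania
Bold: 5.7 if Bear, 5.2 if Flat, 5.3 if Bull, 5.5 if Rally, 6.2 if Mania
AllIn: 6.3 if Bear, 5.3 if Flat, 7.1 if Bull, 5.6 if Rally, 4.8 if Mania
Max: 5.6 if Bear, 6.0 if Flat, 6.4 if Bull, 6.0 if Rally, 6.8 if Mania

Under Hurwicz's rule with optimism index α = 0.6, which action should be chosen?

Conservative: 0.6·7.2 + 0.4·4.7 = 6.2
Balanced: 0.6·6.7 + 0.4·4.7 = 5.9
Aggressive: 0.6·6.6 + 0.4·4.8 = 5.88
Bold: 0.6·6.2 + 0.4·5.2 = 5.8
AllIn: 0.6·7.1 + 0.4·4.8 = 6.18
Max: 0.6·6.8 + 0.4·5.6 = 6.32
Highest Hurwicz score = 6.32 → Max.

Max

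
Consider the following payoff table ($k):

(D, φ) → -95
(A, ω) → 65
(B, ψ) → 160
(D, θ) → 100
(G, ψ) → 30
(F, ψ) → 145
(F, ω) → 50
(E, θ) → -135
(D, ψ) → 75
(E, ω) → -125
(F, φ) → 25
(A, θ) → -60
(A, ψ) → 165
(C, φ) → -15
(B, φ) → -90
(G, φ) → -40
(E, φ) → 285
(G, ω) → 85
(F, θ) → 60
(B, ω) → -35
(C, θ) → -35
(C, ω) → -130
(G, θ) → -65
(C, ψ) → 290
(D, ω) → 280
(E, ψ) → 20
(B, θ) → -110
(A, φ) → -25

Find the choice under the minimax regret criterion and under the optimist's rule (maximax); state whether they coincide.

Column bests: θ=100, φ=285, ψ=290, ω=280.
A regrets: 160, 310, 125, 215 → max 310
B regrets: 210, 375, 130, 315 → max 375
C regrets: 135, 300, 0, 410 → max 410
D regrets: 0, 380, 215, 0 → max 380
E regrets: 235, 0, 270, 405 → max 405
F regrets: 40, 260, 145, 230 → max 260
G regrets: 165, 325, 260, 195 → max 325
Smallest max regret = 260 → F.
Row maxima: A=165, B=160, C=290, D=280, E=285, F=145, G=85
Best best-case = 290 → C.

minimax regret → F; maximax → C (disagree)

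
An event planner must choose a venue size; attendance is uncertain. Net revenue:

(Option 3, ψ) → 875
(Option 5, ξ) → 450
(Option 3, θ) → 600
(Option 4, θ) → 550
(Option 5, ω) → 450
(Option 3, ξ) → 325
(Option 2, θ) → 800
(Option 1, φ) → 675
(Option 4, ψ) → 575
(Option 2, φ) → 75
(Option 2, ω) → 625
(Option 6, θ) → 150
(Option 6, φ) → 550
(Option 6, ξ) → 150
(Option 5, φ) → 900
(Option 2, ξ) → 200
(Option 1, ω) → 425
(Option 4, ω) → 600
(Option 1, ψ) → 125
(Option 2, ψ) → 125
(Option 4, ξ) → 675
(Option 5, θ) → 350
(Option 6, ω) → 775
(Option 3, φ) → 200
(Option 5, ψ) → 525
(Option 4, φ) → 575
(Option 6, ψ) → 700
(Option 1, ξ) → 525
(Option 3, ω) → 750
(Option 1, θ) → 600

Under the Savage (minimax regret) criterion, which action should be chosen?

Option 4

Column bests: θ=800, φ=900, ψ=875, ω=775, ξ=675.
Option 1 regrets: 200, 225, 750, 350, 150 → max 750
Option 2 regrets: 0, 825, 750, 150, 475 → max 825
Option 3 regrets: 200, 700, 0, 25, 350 → max 700
Option 4 regrets: 250, 325, 300, 175, 0 → max 325
Option 5 regrets: 450, 0, 350, 325, 225 → max 450
Option 6 regrets: 650, 350, 175, 0, 525 → max 650
Smallest max regret = 325 → Option 4.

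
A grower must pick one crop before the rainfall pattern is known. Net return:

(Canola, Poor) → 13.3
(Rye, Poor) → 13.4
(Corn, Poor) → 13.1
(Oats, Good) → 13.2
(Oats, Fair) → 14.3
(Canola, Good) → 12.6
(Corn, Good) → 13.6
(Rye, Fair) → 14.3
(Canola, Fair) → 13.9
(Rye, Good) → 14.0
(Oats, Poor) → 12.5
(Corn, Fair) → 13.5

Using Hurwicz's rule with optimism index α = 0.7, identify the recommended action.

Rye

Rye: 0.7·14.3 + 0.3·13.4 = 14.03
Corn: 0.7·13.6 + 0.3·13.1 = 13.45
Canola: 0.7·13.9 + 0.3·12.6 = 13.51
Oats: 0.7·14.3 + 0.3·12.5 = 13.76
Highest Hurwicz score = 14.03 → Rye.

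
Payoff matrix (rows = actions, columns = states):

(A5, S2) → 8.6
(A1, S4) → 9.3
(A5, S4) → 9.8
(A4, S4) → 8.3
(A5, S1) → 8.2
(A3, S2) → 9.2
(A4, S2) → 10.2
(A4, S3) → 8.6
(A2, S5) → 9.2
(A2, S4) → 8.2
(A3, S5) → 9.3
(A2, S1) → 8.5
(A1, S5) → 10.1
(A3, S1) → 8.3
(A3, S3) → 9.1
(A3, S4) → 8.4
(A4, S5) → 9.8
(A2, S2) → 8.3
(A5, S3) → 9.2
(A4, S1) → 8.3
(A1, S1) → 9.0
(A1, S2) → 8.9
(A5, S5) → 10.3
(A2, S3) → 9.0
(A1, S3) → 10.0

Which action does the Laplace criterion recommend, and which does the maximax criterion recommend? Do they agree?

Row averages: A1=9.46, A2=8.64, A3=8.86, A4=9.04, A5=9.22
Highest average = 9.46 → A1.
Row maxima: A1=10.1, A2=9.2, A3=9.3, A4=10.2, A5=10.3
Best best-case = 10.3 → A5.

laplace → A1; maximax → A5 (disagree)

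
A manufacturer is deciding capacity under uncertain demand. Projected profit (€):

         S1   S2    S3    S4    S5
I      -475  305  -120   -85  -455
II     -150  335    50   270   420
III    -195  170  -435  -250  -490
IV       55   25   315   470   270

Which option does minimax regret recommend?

II

Column bests: S1=55, S2=335, S3=315, S4=470, S5=420.
I regrets: 530, 30, 435, 555, 875 → max 875
II regrets: 205, 0, 265, 200, 0 → max 265
III regrets: 250, 165, 750, 720, 910 → max 910
IV regrets: 0, 310, 0, 0, 150 → max 310
Smallest max regret = 265 → II.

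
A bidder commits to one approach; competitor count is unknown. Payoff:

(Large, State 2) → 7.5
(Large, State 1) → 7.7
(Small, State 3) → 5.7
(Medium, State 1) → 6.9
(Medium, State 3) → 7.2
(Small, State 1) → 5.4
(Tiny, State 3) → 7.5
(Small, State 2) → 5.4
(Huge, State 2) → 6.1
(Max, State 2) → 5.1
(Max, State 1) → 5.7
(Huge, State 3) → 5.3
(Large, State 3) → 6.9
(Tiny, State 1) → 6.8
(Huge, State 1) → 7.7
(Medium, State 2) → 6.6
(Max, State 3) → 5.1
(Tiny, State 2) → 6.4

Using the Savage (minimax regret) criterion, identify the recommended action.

Column bests: State 1=7.7, State 2=7.5, State 3=7.5.
Tiny regrets: 0.9, 1.1, 0.0 → max 1.1
Small regrets: 2.3, 2.1, 1.8 → max 2.3
Medium regrets: 0.8, 0.9, 0.3 → max 0.9
Large regrets: 0.0, 0.0, 0.6 → max 0.6
Huge regrets: 0.0, 1.4, 2.2 → max 2.2
Max regrets: 2.0, 2.4, 2.4 → max 2.4
Smallest max regret = 0.6 → Large.

Large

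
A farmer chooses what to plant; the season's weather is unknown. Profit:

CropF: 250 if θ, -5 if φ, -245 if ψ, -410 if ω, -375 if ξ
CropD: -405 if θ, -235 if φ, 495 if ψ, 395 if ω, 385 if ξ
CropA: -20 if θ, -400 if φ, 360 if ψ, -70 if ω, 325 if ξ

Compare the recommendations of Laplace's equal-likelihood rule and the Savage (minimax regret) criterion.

Row averages: CropF=-157, CropD=127, CropA=39
Highest average = 127 → CropD.
Column bests: θ=250, φ=-5, ψ=495, ω=395, ξ=385.
CropF regrets: 0, 0, 740, 805, 760 → max 805
CropD regrets: 655, 230, 0, 0, 0 → max 655
CropA regrets: 270, 395, 135, 465, 60 → max 465
Smallest max regret = 465 → CropA.

laplace → CropD; minimax regret → CropA (disagree)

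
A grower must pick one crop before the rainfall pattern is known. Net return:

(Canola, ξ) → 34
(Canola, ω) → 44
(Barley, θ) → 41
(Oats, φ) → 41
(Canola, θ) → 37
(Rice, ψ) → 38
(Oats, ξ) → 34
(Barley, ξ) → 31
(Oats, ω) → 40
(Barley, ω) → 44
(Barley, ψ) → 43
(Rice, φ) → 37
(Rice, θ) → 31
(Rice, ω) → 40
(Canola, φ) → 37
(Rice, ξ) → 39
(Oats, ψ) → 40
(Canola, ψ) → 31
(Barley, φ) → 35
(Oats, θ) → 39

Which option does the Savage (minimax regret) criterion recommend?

Column bests: θ=41, φ=41, ψ=43, ω=44, ξ=39.
Canola regrets: 4, 4, 12, 0, 5 → max 12
Rice regrets: 10, 4, 5, 4, 0 → max 10
Barley regrets: 0, 6, 0, 0, 8 → max 8
Oats regrets: 2, 0, 3, 4, 5 → max 5
Smallest max regret = 5 → Oats.

Oats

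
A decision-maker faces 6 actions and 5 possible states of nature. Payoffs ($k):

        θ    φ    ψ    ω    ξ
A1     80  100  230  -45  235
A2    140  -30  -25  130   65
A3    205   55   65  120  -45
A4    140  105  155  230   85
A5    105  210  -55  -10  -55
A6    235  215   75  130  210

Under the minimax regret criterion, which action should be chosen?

Column bests: θ=235, φ=215, ψ=230, ω=230, ξ=235.
A1 regrets: 155, 115, 0, 275, 0 → max 275
A2 regrets: 95, 245, 255, 100, 170 → max 255
A3 regrets: 30, 160, 165, 110, 280 → max 280
A4 regrets: 95, 110, 75, 0, 150 → max 150
A5 regrets: 130, 5, 285, 240, 290 → max 290
A6 regrets: 0, 0, 155, 100, 25 → max 155
Smallest max regret = 150 → A4.

A4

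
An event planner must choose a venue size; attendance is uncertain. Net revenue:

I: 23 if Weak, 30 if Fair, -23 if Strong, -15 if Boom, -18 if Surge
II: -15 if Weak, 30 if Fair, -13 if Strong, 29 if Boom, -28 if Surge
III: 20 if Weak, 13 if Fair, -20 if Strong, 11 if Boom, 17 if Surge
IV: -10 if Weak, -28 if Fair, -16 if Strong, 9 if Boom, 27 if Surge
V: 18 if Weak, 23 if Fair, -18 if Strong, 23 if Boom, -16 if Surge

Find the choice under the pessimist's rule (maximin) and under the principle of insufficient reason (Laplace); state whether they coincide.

maximin → V; laplace → III (disagree)

Row minima: I=-23, II=-28, III=-20, IV=-28, V=-18
Best worst-case = -18 → V.
Row averages: I=-0.6, II=0.6, III=8.2, IV=-3.6, V=6
Highest average = 8.2 → III.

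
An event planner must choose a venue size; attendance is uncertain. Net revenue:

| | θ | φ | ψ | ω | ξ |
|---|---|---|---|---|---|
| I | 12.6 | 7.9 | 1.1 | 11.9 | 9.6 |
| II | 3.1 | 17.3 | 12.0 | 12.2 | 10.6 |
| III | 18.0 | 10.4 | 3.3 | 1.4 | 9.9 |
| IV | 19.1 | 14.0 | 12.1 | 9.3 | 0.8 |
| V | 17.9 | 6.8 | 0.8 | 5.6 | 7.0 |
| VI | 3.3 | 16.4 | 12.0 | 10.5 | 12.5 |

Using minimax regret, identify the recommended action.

III

Column bests: θ=19.1, φ=17.3, ψ=12.1, ω=12.2, ξ=12.5.
I regrets: 6.5, 9.4, 11.0, 0.3, 2.9 → max 11.0
II regrets: 16.0, 0.0, 0.1, 0.0, 1.9 → max 16.0
III regrets: 1.1, 6.9, 8.8, 10.8, 2.6 → max 10.8
IV regrets: 0.0, 3.3, 0.0, 2.9, 11.7 → max 11.7
V regrets: 1.2, 10.5, 11.3, 6.6, 5.5 → max 11.3
VI regrets: 15.8, 0.9, 0.1, 1.7, 0.0 → max 15.8
Smallest max regret = 10.8 → III.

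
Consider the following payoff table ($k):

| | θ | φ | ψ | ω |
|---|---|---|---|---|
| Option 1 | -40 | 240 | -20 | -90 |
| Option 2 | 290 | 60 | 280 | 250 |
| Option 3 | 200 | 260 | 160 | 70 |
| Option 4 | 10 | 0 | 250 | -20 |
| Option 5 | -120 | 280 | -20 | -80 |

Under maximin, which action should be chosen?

Option 3

Row minima: Option 1=-90, Option 2=60, Option 3=70, Option 4=-20, Option 5=-120
Best worst-case = 70 → Option 3.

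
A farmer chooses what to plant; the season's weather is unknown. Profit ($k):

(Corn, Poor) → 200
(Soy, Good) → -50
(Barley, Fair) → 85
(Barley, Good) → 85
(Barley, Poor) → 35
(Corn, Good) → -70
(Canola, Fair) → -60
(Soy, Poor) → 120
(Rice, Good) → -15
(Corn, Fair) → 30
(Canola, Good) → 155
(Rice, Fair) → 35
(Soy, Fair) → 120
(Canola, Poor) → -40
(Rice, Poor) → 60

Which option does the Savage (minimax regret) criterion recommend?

Barley

Column bests: Poor=200, Fair=120, Good=155.
Canola regrets: 240, 180, 0 → max 240
Rice regrets: 140, 85, 170 → max 170
Soy regrets: 80, 0, 205 → max 205
Barley regrets: 165, 35, 70 → max 165
Corn regrets: 0, 90, 225 → max 225
Smallest max regret = 165 → Barley.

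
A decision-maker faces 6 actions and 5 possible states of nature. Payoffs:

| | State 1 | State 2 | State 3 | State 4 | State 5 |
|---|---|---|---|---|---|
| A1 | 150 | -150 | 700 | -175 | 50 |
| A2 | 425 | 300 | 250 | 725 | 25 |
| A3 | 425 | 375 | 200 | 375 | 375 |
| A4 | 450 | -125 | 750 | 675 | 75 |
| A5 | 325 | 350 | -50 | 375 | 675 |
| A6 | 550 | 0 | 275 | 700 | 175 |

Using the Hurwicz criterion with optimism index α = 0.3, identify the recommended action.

A3

A1: 0.3·700 + 0.7·(-175) = 87.5
A2: 0.3·725 + 0.7·25 = 235
A3: 0.3·425 + 0.7·200 = 267.5
A4: 0.3·750 + 0.7·(-125) = 137.5
A5: 0.3·675 + 0.7·(-50) = 167.5
A6: 0.3·700 + 0.7·0 = 210
Highest Hurwicz score = 267.5 → A3.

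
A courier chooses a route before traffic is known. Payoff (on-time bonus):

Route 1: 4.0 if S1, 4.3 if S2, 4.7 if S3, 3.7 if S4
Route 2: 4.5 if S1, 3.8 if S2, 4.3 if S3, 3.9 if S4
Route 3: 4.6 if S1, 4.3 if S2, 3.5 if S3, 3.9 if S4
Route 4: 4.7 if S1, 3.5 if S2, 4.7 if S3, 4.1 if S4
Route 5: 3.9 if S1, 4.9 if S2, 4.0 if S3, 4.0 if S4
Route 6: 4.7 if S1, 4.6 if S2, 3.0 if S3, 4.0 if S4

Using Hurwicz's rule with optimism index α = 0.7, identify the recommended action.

Route 1: 0.7·4.7 + 0.3·3.7 = 4.4
Route 2: 0.7·4.5 + 0.3·3.8 = 4.29
Route 3: 0.7·4.6 + 0.3·3.5 = 4.27
Route 4: 0.7·4.7 + 0.3·3.5 = 4.34
Route 5: 0.7·4.9 + 0.3·3.9 = 4.6
Route 6: 0.7·4.7 + 0.3·3.0 = 4.19
Highest Hurwicz score = 4.6 → Route 5.

Route 5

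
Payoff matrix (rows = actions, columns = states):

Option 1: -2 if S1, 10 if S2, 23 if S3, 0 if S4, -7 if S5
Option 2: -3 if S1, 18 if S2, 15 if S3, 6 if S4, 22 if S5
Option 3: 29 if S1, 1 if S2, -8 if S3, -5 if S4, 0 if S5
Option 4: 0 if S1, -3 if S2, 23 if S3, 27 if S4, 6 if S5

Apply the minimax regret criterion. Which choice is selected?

Column bests: S1=29, S2=18, S3=23, S4=27, S5=22.
Option 1 regrets: 31, 8, 0, 27, 29 → max 31
Option 2 regrets: 32, 0, 8, 21, 0 → max 32
Option 3 regrets: 0, 17, 31, 32, 22 → max 32
Option 4 regrets: 29, 21, 0, 0, 16 → max 29
Smallest max regret = 29 → Option 4.

Option 4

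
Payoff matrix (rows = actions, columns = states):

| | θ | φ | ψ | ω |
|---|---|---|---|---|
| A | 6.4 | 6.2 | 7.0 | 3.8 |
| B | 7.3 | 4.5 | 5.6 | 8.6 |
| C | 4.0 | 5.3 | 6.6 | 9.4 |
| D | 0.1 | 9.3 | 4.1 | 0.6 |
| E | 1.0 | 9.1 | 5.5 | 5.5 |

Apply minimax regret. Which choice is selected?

Column bests: θ=7.3, φ=9.3, ψ=7.0, ω=9.4.
A regrets: 0.9, 3.1, 0.0, 5.6 → max 5.6
B regrets: 0.0, 4.8, 1.4, 0.8 → max 4.8
C regrets: 3.3, 4.0, 0.4, 0.0 → max 4.0
D regrets: 7.2, 0.0, 2.9, 8.8 → max 8.8
E regrets: 6.3, 0.2, 1.5, 3.9 → max 6.3
Smallest max regret = 4.0 → C.

C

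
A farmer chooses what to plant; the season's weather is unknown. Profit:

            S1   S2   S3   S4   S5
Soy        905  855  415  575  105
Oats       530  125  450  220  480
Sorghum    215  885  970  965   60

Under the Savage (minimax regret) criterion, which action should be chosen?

Column bests: S1=905, S2=885, S3=970, S4=965, S5=480.
Soy regrets: 0, 30, 555, 390, 375 → max 555
Oats regrets: 375, 760, 520, 745, 0 → max 760
Sorghum regrets: 690, 0, 0, 0, 420 → max 690
Smallest max regret = 555 → Soy.

Soy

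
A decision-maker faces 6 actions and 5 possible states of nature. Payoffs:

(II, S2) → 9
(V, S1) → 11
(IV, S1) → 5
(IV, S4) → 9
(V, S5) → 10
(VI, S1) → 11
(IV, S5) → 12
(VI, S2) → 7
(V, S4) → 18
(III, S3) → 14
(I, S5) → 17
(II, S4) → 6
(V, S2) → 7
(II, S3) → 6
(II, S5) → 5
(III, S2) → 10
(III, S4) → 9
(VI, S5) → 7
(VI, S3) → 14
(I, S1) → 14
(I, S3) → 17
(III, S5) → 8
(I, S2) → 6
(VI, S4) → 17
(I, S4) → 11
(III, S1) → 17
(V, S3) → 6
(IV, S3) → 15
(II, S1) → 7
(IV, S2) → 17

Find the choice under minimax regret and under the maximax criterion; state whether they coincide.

minimax regret → III; maximax → V (disagree)

Column bests: S1=17, S2=17, S3=17, S4=18, S5=17.
I regrets: 3, 11, 0, 7, 0 → max 11
II regrets: 10, 8, 11, 12, 12 → max 12
III regrets: 0, 7, 3, 9, 9 → max 9
IV regrets: 12, 0, 2, 9, 5 → max 12
V regrets: 6, 10, 11, 0, 7 → max 11
VI regrets: 6, 10, 3, 1, 10 → max 10
Smallest max regret = 9 → III.
Row maxima: I=17, II=9, III=17, IV=17, V=18, VI=17
Best best-case = 18 → V.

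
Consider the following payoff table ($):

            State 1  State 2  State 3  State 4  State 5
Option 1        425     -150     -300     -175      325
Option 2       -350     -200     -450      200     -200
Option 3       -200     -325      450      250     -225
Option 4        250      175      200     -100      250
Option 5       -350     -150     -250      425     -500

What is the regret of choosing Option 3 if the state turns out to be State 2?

Best payoff under State 2 is 175.
Regret = 175 − (-325) = 500.

500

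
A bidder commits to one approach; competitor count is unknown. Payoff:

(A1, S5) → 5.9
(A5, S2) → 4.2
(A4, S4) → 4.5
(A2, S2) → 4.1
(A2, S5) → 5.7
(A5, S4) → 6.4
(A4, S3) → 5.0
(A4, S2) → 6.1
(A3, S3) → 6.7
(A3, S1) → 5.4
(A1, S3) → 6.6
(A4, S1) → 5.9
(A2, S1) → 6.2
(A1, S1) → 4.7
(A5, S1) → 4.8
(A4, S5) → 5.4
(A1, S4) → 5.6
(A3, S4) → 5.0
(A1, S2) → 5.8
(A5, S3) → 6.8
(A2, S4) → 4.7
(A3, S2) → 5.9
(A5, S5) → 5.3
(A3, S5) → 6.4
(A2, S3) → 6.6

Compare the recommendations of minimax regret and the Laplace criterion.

Column bests: S1=6.2, S2=6.1, S3=6.8, S4=6.4, S5=6.4.
A1 regrets: 1.5, 0.3, 0.2, 0.8, 0.5 → max 1.5
A2 regrets: 0.0, 2.0, 0.2, 1.7, 0.7 → max 2.0
A3 regrets: 0.8, 0.2, 0.1, 1.4, 0.0 → max 1.4
A4 regrets: 0.3, 0.0, 1.8, 1.9, 1.0 → max 1.9
A5 regrets: 1.4, 1.9, 0.0, 0.0, 1.1 → max 1.9
Smallest max regret = 1.4 → A3.
Row averages: A1=5.72, A2=5.46, A3=5.88, A4=5.38, A5=5.5
Highest average = 5.88 → A3.

minimax regret → A3; laplace → A3 (agree)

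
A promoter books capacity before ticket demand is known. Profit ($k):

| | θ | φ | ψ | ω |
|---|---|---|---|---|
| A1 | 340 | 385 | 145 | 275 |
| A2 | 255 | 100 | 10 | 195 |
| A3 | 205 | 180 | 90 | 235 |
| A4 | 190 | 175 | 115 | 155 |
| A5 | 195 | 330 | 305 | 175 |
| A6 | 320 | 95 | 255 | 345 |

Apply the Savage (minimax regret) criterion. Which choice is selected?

Column bests: θ=340, φ=385, ψ=305, ω=345.
A1 regrets: 0, 0, 160, 70 → max 160
A2 regrets: 85, 285, 295, 150 → max 295
A3 regrets: 135, 205, 215, 110 → max 215
A4 regrets: 150, 210, 190, 190 → max 210
A5 regrets: 145, 55, 0, 170 → max 170
A6 regrets: 20, 290, 50, 0 → max 290
Smallest max regret = 160 → A1.

A1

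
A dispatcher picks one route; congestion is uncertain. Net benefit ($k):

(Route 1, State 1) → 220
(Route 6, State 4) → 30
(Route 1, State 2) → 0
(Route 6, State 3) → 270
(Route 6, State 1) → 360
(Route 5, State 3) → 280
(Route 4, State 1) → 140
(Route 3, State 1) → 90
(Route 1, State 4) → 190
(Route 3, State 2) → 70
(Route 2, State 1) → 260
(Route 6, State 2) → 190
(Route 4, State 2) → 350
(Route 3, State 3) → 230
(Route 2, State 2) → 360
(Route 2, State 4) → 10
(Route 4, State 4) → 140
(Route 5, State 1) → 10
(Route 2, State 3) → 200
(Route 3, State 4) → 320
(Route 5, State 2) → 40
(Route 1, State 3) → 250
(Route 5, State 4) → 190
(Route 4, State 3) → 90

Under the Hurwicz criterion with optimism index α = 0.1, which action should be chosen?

Route 4

Route 1: 0.1·250 + 0.9·0 = 25
Route 2: 0.1·360 + 0.9·10 = 45
Route 3: 0.1·320 + 0.9·70 = 95
Route 4: 0.1·350 + 0.9·90 = 116
Route 5: 0.1·280 + 0.9·10 = 37
Route 6: 0.1·360 + 0.9·30 = 63
Highest Hurwicz score = 116 → Route 4.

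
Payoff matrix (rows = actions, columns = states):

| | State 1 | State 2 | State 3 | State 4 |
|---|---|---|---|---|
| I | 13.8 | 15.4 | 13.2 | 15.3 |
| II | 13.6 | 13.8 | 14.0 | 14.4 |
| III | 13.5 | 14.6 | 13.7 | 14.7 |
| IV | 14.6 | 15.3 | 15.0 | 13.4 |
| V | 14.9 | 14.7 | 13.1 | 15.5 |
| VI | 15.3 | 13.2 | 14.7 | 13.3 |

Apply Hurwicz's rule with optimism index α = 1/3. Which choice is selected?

IV

I: 1/3·15.4 + 2/3·13.2 = 209/15
II: 1/3·14.4 + 2/3·13.6 = 208/15
III: 1/3·14.7 + 2/3·13.5 = 13.9
IV: 1/3·15.3 + 2/3·13.4 = 421/30
V: 1/3·15.5 + 2/3·13.1 = 13.9
VI: 1/3·15.3 + 2/3·13.2 = 13.9
Highest Hurwicz score = 421/30 → IV.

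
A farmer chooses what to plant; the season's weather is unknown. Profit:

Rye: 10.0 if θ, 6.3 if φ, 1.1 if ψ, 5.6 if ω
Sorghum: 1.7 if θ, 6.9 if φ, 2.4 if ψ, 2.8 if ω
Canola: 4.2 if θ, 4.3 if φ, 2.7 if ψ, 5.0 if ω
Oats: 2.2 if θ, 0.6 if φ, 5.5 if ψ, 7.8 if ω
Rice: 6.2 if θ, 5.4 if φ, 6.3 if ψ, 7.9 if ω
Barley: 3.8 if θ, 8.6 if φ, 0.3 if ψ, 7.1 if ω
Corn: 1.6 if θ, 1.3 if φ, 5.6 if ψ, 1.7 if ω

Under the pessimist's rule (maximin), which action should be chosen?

Rice

Row minima: Rye=1.1, Sorghum=1.7, Canola=2.7, Oats=0.6, Rice=5.4, Barley=0.3, Corn=1.3
Best worst-case = 5.4 → Rice.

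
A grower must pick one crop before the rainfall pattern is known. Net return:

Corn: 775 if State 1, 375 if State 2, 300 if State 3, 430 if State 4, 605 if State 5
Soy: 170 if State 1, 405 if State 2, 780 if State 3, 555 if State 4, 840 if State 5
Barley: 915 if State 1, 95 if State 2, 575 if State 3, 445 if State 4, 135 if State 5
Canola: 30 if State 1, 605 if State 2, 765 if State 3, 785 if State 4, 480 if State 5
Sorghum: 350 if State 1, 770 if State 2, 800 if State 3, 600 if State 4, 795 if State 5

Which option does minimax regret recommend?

Corn

Column bests: State 1=915, State 2=770, State 3=800, State 4=785, State 5=840.
Corn regrets: 140, 395, 500, 355, 235 → max 500
Soy regrets: 745, 365, 20, 230, 0 → max 745
Barley regrets: 0, 675, 225, 340, 705 → max 705
Canola regrets: 885, 165, 35, 0, 360 → max 885
Sorghum regrets: 565, 0, 0, 185, 45 → max 565
Smallest max regret = 500 → Corn.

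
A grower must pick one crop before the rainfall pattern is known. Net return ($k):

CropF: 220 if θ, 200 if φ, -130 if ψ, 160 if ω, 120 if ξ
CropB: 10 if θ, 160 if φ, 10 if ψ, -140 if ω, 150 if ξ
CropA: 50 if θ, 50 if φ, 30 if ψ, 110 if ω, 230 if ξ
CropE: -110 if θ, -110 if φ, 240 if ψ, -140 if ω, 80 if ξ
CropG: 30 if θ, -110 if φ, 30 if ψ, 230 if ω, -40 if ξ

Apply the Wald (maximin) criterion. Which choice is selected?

CropA

Row minima: CropF=-130, CropB=-140, CropA=30, CropE=-140, CropG=-110
Best worst-case = 30 → CropA.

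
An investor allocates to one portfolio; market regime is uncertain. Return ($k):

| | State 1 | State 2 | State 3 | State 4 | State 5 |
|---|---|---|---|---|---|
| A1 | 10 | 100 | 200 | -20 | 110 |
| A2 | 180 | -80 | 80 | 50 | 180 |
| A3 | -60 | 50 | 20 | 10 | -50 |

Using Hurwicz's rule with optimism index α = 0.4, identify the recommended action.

A1

A1: 0.4·200 + 0.6·(-20) = 68
A2: 0.4·180 + 0.6·(-80) = 24
A3: 0.4·50 + 0.6·(-60) = -16
Highest Hurwicz score = 68 → A1.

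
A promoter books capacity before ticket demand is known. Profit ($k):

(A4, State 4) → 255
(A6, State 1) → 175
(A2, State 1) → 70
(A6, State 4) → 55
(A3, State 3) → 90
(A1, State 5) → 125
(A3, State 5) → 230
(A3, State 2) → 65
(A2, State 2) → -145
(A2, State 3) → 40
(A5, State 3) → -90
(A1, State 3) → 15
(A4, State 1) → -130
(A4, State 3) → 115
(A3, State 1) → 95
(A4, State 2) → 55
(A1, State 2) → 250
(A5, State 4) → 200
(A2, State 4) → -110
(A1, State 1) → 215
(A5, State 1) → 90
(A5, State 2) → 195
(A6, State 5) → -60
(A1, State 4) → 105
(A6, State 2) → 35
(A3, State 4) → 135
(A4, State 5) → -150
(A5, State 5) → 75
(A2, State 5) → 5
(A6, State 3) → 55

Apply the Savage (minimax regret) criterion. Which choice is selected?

A1

Column bests: State 1=215, State 2=250, State 3=115, State 4=255, State 5=230.
A1 regrets: 0, 0, 100, 150, 105 → max 150
A2 regrets: 145, 395, 75, 365, 225 → max 395
A3 regrets: 120, 185, 25, 120, 0 → max 185
A4 regrets: 345, 195, 0, 0, 380 → max 380
A5 regrets: 125, 55, 205, 55, 155 → max 205
A6 regrets: 40, 215, 60, 200, 290 → max 290
Smallest max regret = 150 → A1.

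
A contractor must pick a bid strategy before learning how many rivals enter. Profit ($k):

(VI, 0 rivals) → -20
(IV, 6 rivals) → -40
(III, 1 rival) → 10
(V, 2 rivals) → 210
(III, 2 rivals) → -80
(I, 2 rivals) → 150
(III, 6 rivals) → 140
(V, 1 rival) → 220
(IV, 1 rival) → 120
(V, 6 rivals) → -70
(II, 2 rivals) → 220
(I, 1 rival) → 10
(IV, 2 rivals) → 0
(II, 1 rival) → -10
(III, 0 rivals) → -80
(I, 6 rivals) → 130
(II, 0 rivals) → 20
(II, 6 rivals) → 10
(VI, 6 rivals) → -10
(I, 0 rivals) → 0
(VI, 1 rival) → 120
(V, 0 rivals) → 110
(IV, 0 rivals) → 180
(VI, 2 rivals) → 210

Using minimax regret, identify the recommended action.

Column bests: 0 rivals=180, 1 rival=220, 2 rivals=220, 6 rivals=140.
I regrets: 180, 210, 70, 10 → max 210
II regrets: 160, 230, 0, 130 → max 230
III regrets: 260, 210, 300, 0 → max 300
IV regrets: 0, 100, 220, 180 → max 220
V regrets: 70, 0, 10, 210 → max 210
VI regrets: 200, 100, 10, 150 → max 200
Smallest max regret = 200 → VI.

VI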